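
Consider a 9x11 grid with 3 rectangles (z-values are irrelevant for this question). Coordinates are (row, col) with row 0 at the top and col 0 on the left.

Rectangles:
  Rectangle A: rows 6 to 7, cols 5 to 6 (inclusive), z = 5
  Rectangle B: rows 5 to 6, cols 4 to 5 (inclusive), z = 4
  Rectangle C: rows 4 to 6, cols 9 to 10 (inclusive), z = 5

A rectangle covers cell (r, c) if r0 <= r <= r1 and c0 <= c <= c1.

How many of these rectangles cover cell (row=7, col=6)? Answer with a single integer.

Answer: 1

Derivation:
Check cell (7,6):
  A: rows 6-7 cols 5-6 -> covers
  B: rows 5-6 cols 4-5 -> outside (row miss)
  C: rows 4-6 cols 9-10 -> outside (row miss)
Count covering = 1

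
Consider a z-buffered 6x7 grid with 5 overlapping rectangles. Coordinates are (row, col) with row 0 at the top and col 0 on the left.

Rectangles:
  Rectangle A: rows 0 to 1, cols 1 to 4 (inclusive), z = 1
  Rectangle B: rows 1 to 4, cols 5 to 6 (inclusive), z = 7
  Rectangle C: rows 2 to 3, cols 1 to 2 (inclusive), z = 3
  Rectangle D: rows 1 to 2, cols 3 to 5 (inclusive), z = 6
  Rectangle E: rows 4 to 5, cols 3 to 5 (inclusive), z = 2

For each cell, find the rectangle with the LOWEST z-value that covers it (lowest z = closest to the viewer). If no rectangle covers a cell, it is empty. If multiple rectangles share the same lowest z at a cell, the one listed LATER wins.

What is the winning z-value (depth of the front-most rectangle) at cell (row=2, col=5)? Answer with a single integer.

Check cell (2,5):
  A: rows 0-1 cols 1-4 -> outside (row miss)
  B: rows 1-4 cols 5-6 z=7 -> covers; best now B (z=7)
  C: rows 2-3 cols 1-2 -> outside (col miss)
  D: rows 1-2 cols 3-5 z=6 -> covers; best now D (z=6)
  E: rows 4-5 cols 3-5 -> outside (row miss)
Winner: D at z=6

Answer: 6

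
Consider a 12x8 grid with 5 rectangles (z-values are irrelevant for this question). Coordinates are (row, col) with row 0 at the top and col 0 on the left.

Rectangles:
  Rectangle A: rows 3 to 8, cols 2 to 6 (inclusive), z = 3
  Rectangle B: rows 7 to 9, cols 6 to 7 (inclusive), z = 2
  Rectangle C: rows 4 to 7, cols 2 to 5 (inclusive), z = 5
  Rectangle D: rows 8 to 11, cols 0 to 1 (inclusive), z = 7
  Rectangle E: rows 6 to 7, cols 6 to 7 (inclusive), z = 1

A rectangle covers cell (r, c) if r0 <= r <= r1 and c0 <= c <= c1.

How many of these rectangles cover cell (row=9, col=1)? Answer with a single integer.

Check cell (9,1):
  A: rows 3-8 cols 2-6 -> outside (row miss)
  B: rows 7-9 cols 6-7 -> outside (col miss)
  C: rows 4-7 cols 2-5 -> outside (row miss)
  D: rows 8-11 cols 0-1 -> covers
  E: rows 6-7 cols 6-7 -> outside (row miss)
Count covering = 1

Answer: 1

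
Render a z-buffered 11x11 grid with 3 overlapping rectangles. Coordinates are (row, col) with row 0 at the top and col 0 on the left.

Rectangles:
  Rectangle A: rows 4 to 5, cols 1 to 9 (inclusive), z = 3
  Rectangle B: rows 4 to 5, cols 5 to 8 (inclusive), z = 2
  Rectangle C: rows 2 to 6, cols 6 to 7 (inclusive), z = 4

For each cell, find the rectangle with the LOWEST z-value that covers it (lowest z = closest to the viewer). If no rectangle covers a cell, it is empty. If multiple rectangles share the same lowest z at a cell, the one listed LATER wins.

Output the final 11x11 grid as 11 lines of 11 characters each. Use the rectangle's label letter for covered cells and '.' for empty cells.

...........
...........
......CC...
......CC...
.AAAABBBBA.
.AAAABBBBA.
......CC...
...........
...........
...........
...........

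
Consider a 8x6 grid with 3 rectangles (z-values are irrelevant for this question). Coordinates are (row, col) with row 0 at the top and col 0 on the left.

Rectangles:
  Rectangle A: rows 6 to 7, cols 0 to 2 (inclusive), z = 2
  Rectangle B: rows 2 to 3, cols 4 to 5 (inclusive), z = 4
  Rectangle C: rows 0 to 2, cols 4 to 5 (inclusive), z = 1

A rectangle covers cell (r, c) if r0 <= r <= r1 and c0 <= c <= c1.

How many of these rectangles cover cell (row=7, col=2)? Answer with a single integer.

Check cell (7,2):
  A: rows 6-7 cols 0-2 -> covers
  B: rows 2-3 cols 4-5 -> outside (row miss)
  C: rows 0-2 cols 4-5 -> outside (row miss)
Count covering = 1

Answer: 1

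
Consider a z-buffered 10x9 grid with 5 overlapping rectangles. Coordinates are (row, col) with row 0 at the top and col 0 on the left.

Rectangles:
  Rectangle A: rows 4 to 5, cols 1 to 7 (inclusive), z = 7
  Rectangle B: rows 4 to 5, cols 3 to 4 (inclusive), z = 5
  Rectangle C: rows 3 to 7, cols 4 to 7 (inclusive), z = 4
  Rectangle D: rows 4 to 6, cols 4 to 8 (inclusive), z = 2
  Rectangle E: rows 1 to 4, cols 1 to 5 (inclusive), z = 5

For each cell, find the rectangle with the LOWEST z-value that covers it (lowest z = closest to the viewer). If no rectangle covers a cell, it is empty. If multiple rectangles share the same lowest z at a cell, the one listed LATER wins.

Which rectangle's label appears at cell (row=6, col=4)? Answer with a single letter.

Check cell (6,4):
  A: rows 4-5 cols 1-7 -> outside (row miss)
  B: rows 4-5 cols 3-4 -> outside (row miss)
  C: rows 3-7 cols 4-7 z=4 -> covers; best now C (z=4)
  D: rows 4-6 cols 4-8 z=2 -> covers; best now D (z=2)
  E: rows 1-4 cols 1-5 -> outside (row miss)
Winner: D at z=2

Answer: D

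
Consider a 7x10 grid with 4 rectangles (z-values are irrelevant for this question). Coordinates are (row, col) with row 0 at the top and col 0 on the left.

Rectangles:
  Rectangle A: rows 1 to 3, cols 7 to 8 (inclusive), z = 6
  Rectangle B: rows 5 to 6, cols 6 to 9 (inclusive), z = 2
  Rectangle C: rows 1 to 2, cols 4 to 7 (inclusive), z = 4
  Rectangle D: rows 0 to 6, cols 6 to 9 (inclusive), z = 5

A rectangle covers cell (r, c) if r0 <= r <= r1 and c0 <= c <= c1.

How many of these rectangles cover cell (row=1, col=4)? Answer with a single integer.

Check cell (1,4):
  A: rows 1-3 cols 7-8 -> outside (col miss)
  B: rows 5-6 cols 6-9 -> outside (row miss)
  C: rows 1-2 cols 4-7 -> covers
  D: rows 0-6 cols 6-9 -> outside (col miss)
Count covering = 1

Answer: 1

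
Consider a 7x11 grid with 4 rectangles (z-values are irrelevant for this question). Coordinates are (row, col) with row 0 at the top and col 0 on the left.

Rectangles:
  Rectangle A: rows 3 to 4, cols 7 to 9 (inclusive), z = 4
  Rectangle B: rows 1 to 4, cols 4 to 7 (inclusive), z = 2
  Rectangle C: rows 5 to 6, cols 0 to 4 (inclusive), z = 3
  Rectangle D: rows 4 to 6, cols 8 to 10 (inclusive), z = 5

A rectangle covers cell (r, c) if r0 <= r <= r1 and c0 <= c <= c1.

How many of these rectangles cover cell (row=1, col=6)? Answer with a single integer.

Answer: 1

Derivation:
Check cell (1,6):
  A: rows 3-4 cols 7-9 -> outside (row miss)
  B: rows 1-4 cols 4-7 -> covers
  C: rows 5-6 cols 0-4 -> outside (row miss)
  D: rows 4-6 cols 8-10 -> outside (row miss)
Count covering = 1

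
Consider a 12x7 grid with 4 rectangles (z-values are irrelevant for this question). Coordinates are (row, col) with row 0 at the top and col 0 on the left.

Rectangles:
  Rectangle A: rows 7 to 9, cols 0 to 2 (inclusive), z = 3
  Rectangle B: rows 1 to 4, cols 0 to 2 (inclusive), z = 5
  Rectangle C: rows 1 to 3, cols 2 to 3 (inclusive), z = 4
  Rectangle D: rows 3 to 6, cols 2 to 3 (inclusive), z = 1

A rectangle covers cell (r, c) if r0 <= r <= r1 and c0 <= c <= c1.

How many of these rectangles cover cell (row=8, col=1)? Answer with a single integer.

Check cell (8,1):
  A: rows 7-9 cols 0-2 -> covers
  B: rows 1-4 cols 0-2 -> outside (row miss)
  C: rows 1-3 cols 2-3 -> outside (row miss)
  D: rows 3-6 cols 2-3 -> outside (row miss)
Count covering = 1

Answer: 1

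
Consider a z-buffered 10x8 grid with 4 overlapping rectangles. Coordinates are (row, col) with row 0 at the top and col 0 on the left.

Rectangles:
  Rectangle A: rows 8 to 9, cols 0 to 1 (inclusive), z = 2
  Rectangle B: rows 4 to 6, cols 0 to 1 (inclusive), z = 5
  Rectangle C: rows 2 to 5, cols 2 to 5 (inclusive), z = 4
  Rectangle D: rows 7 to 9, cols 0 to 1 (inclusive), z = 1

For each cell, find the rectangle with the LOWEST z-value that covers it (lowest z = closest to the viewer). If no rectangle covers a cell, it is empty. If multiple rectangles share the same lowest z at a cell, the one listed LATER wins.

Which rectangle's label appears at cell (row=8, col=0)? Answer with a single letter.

Answer: D

Derivation:
Check cell (8,0):
  A: rows 8-9 cols 0-1 z=2 -> covers; best now A (z=2)
  B: rows 4-6 cols 0-1 -> outside (row miss)
  C: rows 2-5 cols 2-5 -> outside (row miss)
  D: rows 7-9 cols 0-1 z=1 -> covers; best now D (z=1)
Winner: D at z=1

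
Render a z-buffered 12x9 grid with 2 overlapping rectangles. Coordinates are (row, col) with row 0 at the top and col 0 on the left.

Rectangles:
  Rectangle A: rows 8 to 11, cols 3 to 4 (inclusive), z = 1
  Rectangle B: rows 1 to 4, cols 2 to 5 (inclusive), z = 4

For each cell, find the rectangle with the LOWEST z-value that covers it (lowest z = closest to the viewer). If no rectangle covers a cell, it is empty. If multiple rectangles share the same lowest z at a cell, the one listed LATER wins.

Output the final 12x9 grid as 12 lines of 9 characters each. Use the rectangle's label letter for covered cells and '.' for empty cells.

.........
..BBBB...
..BBBB...
..BBBB...
..BBBB...
.........
.........
.........
...AA....
...AA....
...AA....
...AA....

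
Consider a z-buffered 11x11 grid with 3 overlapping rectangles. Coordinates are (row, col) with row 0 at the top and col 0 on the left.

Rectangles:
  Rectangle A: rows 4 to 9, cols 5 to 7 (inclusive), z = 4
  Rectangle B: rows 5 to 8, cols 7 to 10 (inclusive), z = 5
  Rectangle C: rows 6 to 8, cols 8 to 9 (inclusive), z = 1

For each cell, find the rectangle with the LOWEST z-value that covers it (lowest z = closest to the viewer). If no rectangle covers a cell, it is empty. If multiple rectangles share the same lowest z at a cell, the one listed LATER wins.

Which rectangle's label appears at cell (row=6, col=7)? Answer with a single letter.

Answer: A

Derivation:
Check cell (6,7):
  A: rows 4-9 cols 5-7 z=4 -> covers; best now A (z=4)
  B: rows 5-8 cols 7-10 z=5 -> covers; best now A (z=4)
  C: rows 6-8 cols 8-9 -> outside (col miss)
Winner: A at z=4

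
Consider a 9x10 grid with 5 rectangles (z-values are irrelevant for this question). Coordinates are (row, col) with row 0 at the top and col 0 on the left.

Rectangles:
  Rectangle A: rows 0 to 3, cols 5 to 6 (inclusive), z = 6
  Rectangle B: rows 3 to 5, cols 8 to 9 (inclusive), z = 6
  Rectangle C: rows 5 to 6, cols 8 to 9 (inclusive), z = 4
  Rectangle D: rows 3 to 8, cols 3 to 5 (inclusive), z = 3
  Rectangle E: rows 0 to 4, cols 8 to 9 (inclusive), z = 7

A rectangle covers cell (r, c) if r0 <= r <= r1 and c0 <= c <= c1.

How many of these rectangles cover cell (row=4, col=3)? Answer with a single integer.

Answer: 1

Derivation:
Check cell (4,3):
  A: rows 0-3 cols 5-6 -> outside (row miss)
  B: rows 3-5 cols 8-9 -> outside (col miss)
  C: rows 5-6 cols 8-9 -> outside (row miss)
  D: rows 3-8 cols 3-5 -> covers
  E: rows 0-4 cols 8-9 -> outside (col miss)
Count covering = 1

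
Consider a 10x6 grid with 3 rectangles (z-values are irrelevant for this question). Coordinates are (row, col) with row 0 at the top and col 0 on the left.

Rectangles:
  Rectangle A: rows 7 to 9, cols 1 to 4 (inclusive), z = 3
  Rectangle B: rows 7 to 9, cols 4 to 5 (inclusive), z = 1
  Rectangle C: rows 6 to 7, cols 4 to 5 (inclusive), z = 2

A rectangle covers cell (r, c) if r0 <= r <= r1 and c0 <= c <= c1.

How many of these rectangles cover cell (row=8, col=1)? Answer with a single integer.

Check cell (8,1):
  A: rows 7-9 cols 1-4 -> covers
  B: rows 7-9 cols 4-5 -> outside (col miss)
  C: rows 6-7 cols 4-5 -> outside (row miss)
Count covering = 1

Answer: 1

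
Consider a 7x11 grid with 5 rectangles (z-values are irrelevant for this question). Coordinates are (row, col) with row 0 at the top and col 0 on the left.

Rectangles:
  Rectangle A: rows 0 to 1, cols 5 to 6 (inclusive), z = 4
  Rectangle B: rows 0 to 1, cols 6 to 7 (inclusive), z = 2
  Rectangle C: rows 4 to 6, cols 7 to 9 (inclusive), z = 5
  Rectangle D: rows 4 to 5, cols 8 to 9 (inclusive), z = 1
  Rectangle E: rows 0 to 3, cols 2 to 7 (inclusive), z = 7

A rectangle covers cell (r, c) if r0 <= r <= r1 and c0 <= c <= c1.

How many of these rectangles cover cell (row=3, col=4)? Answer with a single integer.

Answer: 1

Derivation:
Check cell (3,4):
  A: rows 0-1 cols 5-6 -> outside (row miss)
  B: rows 0-1 cols 6-7 -> outside (row miss)
  C: rows 4-6 cols 7-9 -> outside (row miss)
  D: rows 4-5 cols 8-9 -> outside (row miss)
  E: rows 0-3 cols 2-7 -> covers
Count covering = 1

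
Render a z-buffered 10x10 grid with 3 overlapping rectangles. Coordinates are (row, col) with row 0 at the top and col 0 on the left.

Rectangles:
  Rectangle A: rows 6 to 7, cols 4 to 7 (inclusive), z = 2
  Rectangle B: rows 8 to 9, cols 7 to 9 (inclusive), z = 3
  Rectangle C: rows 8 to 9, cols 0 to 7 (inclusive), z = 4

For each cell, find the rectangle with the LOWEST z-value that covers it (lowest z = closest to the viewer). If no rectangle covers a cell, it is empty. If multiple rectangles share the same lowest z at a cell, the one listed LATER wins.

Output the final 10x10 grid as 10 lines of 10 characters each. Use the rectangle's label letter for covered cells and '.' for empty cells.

..........
..........
..........
..........
..........
..........
....AAAA..
....AAAA..
CCCCCCCBBB
CCCCCCCBBB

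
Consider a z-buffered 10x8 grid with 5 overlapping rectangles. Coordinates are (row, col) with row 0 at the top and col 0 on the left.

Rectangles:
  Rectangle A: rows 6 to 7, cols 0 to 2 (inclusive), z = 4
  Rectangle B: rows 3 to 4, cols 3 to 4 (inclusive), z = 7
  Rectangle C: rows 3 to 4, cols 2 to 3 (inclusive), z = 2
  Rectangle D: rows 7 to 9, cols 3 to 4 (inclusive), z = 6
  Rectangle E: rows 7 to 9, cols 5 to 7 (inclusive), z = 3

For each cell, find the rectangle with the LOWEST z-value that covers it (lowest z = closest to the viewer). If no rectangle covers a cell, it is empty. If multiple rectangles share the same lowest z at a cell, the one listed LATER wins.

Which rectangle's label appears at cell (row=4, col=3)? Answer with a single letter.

Check cell (4,3):
  A: rows 6-7 cols 0-2 -> outside (row miss)
  B: rows 3-4 cols 3-4 z=7 -> covers; best now B (z=7)
  C: rows 3-4 cols 2-3 z=2 -> covers; best now C (z=2)
  D: rows 7-9 cols 3-4 -> outside (row miss)
  E: rows 7-9 cols 5-7 -> outside (row miss)
Winner: C at z=2

Answer: C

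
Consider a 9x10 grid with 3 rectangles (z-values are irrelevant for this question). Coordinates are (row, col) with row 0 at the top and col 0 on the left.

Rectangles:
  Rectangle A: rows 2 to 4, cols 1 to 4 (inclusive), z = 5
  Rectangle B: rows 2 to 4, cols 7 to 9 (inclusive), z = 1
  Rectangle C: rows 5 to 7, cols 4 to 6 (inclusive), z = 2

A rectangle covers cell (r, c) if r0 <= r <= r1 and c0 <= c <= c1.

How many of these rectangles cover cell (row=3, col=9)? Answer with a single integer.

Answer: 1

Derivation:
Check cell (3,9):
  A: rows 2-4 cols 1-4 -> outside (col miss)
  B: rows 2-4 cols 7-9 -> covers
  C: rows 5-7 cols 4-6 -> outside (row miss)
Count covering = 1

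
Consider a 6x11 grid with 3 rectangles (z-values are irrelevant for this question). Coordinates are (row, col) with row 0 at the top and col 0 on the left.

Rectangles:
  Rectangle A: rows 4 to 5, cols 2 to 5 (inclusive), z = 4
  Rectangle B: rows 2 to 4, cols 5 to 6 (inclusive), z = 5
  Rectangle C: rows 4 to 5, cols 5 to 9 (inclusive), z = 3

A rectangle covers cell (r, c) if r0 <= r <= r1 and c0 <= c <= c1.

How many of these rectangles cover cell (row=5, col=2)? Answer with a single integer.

Answer: 1

Derivation:
Check cell (5,2):
  A: rows 4-5 cols 2-5 -> covers
  B: rows 2-4 cols 5-6 -> outside (row miss)
  C: rows 4-5 cols 5-9 -> outside (col miss)
Count covering = 1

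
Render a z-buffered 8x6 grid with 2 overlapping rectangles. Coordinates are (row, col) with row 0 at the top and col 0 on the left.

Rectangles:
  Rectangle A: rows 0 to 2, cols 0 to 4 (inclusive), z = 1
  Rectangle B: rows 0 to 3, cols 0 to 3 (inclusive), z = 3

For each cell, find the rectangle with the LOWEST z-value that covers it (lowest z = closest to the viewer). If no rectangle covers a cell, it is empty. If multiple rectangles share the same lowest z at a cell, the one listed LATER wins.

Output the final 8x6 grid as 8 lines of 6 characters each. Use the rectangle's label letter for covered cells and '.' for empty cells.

AAAAA.
AAAAA.
AAAAA.
BBBB..
......
......
......
......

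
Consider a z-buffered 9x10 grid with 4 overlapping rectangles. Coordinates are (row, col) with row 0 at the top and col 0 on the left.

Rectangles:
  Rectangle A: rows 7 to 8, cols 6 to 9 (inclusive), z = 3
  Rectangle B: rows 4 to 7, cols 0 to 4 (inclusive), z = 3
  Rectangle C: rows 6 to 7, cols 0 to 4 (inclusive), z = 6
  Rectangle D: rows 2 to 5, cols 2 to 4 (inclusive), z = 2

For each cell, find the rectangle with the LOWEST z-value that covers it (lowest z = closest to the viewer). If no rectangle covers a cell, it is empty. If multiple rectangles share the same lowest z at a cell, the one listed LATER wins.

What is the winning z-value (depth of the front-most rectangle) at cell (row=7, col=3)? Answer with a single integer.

Check cell (7,3):
  A: rows 7-8 cols 6-9 -> outside (col miss)
  B: rows 4-7 cols 0-4 z=3 -> covers; best now B (z=3)
  C: rows 6-7 cols 0-4 z=6 -> covers; best now B (z=3)
  D: rows 2-5 cols 2-4 -> outside (row miss)
Winner: B at z=3

Answer: 3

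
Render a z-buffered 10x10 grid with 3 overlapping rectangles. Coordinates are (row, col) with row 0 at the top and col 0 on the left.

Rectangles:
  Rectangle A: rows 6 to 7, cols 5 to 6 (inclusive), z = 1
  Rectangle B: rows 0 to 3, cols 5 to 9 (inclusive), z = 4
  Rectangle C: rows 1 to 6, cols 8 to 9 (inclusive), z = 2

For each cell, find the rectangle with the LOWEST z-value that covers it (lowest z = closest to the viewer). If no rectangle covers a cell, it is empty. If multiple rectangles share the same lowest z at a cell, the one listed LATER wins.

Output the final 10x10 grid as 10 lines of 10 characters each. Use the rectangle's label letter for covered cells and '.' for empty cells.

.....BBBBB
.....BBBCC
.....BBBCC
.....BBBCC
........CC
........CC
.....AA.CC
.....AA...
..........
..........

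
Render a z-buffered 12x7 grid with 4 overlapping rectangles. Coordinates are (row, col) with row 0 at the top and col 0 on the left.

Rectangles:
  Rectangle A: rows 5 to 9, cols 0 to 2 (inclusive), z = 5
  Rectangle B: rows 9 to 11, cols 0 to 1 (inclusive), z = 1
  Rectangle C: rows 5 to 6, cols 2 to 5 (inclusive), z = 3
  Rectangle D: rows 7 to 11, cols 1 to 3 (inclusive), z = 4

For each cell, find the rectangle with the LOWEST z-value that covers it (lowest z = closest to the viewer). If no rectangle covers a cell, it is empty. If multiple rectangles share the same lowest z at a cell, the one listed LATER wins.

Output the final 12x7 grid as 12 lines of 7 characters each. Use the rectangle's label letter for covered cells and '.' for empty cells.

.......
.......
.......
.......
.......
AACCCC.
AACCCC.
ADDD...
ADDD...
BBDD...
BBDD...
BBDD...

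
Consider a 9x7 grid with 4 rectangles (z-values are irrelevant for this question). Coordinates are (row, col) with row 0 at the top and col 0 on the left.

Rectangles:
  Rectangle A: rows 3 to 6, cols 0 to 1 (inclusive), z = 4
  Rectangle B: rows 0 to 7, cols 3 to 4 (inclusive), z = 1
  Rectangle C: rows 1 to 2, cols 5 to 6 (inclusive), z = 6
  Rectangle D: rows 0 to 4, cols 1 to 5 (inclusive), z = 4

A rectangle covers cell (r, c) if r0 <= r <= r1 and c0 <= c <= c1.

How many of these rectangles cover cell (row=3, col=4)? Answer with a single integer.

Check cell (3,4):
  A: rows 3-6 cols 0-1 -> outside (col miss)
  B: rows 0-7 cols 3-4 -> covers
  C: rows 1-2 cols 5-6 -> outside (row miss)
  D: rows 0-4 cols 1-5 -> covers
Count covering = 2

Answer: 2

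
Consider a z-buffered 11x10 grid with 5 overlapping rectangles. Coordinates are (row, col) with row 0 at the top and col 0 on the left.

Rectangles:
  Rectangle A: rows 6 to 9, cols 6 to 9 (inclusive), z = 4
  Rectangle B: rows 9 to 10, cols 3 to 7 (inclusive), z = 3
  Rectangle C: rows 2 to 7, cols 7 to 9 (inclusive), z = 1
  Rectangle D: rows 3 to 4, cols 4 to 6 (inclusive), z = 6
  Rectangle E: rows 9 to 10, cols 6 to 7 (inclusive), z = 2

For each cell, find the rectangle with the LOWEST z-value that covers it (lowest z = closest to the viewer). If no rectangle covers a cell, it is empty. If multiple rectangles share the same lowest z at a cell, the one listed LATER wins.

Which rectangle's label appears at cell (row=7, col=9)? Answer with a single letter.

Check cell (7,9):
  A: rows 6-9 cols 6-9 z=4 -> covers; best now A (z=4)
  B: rows 9-10 cols 3-7 -> outside (row miss)
  C: rows 2-7 cols 7-9 z=1 -> covers; best now C (z=1)
  D: rows 3-4 cols 4-6 -> outside (row miss)
  E: rows 9-10 cols 6-7 -> outside (row miss)
Winner: C at z=1

Answer: C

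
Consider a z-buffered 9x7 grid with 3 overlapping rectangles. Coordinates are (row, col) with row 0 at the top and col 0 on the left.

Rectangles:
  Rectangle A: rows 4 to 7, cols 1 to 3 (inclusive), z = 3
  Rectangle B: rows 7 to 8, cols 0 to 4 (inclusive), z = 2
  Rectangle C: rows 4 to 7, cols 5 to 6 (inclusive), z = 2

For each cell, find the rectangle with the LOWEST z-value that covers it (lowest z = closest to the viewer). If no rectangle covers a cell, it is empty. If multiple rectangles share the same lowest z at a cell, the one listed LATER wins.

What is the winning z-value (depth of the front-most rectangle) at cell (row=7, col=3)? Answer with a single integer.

Check cell (7,3):
  A: rows 4-7 cols 1-3 z=3 -> covers; best now A (z=3)
  B: rows 7-8 cols 0-4 z=2 -> covers; best now B (z=2)
  C: rows 4-7 cols 5-6 -> outside (col miss)
Winner: B at z=2

Answer: 2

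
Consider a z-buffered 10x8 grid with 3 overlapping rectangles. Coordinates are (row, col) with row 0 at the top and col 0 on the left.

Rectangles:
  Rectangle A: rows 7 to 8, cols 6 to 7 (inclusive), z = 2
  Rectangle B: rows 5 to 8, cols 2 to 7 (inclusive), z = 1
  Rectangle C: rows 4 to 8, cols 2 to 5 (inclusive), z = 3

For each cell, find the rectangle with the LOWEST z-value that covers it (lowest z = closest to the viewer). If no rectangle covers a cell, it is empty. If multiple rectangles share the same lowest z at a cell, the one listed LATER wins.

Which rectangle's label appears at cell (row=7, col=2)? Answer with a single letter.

Answer: B

Derivation:
Check cell (7,2):
  A: rows 7-8 cols 6-7 -> outside (col miss)
  B: rows 5-8 cols 2-7 z=1 -> covers; best now B (z=1)
  C: rows 4-8 cols 2-5 z=3 -> covers; best now B (z=1)
Winner: B at z=1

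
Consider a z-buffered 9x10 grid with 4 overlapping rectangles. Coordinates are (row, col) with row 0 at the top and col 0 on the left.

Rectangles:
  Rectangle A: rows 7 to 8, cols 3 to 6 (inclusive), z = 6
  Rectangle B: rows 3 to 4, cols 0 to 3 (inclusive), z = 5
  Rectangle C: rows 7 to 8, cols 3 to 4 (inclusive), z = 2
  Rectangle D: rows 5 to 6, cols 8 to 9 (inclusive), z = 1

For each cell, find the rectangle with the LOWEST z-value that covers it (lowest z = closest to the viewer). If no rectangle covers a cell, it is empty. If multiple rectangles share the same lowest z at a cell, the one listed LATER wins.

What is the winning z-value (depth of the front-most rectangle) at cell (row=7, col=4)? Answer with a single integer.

Answer: 2

Derivation:
Check cell (7,4):
  A: rows 7-8 cols 3-6 z=6 -> covers; best now A (z=6)
  B: rows 3-4 cols 0-3 -> outside (row miss)
  C: rows 7-8 cols 3-4 z=2 -> covers; best now C (z=2)
  D: rows 5-6 cols 8-9 -> outside (row miss)
Winner: C at z=2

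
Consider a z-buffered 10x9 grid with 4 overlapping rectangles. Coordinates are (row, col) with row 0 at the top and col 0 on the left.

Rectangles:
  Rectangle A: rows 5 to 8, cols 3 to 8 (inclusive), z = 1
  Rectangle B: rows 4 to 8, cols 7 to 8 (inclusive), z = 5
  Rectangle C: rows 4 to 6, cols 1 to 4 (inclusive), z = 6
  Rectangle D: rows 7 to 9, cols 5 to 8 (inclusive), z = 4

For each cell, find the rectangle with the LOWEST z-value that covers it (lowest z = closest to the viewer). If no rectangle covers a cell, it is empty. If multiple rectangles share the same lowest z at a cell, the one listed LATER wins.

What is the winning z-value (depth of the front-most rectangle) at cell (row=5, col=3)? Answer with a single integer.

Answer: 1

Derivation:
Check cell (5,3):
  A: rows 5-8 cols 3-8 z=1 -> covers; best now A (z=1)
  B: rows 4-8 cols 7-8 -> outside (col miss)
  C: rows 4-6 cols 1-4 z=6 -> covers; best now A (z=1)
  D: rows 7-9 cols 5-8 -> outside (row miss)
Winner: A at z=1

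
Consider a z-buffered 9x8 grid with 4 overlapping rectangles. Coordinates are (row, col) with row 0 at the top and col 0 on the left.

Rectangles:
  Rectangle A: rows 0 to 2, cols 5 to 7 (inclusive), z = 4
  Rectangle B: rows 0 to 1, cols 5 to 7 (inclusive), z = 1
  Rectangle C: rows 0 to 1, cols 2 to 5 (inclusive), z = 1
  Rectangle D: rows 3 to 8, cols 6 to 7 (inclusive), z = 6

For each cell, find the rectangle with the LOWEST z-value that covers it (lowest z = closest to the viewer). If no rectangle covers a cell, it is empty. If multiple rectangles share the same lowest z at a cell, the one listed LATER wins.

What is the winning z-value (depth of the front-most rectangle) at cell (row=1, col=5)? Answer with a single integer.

Answer: 1

Derivation:
Check cell (1,5):
  A: rows 0-2 cols 5-7 z=4 -> covers; best now A (z=4)
  B: rows 0-1 cols 5-7 z=1 -> covers; best now B (z=1)
  C: rows 0-1 cols 2-5 z=1 -> covers; best now C (z=1)
  D: rows 3-8 cols 6-7 -> outside (row miss)
Winner: C at z=1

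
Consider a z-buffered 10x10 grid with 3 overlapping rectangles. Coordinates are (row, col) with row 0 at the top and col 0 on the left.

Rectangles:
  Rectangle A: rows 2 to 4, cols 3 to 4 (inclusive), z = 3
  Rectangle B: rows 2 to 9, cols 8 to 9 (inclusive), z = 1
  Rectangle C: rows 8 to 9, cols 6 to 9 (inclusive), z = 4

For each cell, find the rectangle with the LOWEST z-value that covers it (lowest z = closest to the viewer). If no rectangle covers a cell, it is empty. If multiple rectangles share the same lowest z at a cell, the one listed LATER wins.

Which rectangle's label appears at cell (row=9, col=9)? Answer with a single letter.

Check cell (9,9):
  A: rows 2-4 cols 3-4 -> outside (row miss)
  B: rows 2-9 cols 8-9 z=1 -> covers; best now B (z=1)
  C: rows 8-9 cols 6-9 z=4 -> covers; best now B (z=1)
Winner: B at z=1

Answer: B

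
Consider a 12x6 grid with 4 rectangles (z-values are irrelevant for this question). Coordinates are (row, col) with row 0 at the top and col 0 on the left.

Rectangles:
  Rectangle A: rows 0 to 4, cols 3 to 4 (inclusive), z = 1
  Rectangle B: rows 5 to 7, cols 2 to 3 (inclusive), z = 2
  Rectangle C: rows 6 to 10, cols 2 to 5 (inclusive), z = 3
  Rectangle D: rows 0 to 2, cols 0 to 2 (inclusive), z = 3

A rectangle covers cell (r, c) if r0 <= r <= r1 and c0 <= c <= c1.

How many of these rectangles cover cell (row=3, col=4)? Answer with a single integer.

Answer: 1

Derivation:
Check cell (3,4):
  A: rows 0-4 cols 3-4 -> covers
  B: rows 5-7 cols 2-3 -> outside (row miss)
  C: rows 6-10 cols 2-5 -> outside (row miss)
  D: rows 0-2 cols 0-2 -> outside (row miss)
Count covering = 1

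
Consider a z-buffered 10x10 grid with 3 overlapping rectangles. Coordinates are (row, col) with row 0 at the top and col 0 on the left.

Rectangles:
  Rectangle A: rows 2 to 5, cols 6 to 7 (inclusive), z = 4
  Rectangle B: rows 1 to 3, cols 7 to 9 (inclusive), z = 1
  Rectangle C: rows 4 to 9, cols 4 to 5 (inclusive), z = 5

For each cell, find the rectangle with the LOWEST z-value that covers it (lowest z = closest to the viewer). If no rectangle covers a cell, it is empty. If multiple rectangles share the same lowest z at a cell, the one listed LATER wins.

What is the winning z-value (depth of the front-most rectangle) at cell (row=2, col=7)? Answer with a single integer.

Check cell (2,7):
  A: rows 2-5 cols 6-7 z=4 -> covers; best now A (z=4)
  B: rows 1-3 cols 7-9 z=1 -> covers; best now B (z=1)
  C: rows 4-9 cols 4-5 -> outside (row miss)
Winner: B at z=1

Answer: 1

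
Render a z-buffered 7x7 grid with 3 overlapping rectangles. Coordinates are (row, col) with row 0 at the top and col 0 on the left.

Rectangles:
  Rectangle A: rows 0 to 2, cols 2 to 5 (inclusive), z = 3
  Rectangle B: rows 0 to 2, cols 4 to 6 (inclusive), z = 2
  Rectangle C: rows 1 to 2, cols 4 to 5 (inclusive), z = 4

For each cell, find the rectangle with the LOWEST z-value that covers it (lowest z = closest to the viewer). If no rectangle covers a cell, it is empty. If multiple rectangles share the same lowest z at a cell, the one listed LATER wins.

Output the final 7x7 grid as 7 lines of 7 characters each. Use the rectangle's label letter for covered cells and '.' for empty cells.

..AABBB
..AABBB
..AABBB
.......
.......
.......
.......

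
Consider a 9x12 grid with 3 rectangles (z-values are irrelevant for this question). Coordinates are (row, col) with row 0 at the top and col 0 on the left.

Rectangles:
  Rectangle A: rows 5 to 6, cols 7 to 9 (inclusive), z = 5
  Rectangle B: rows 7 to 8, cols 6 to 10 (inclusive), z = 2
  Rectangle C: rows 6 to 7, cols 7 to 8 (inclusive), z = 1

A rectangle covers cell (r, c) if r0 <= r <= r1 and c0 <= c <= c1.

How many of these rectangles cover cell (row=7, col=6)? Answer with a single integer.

Answer: 1

Derivation:
Check cell (7,6):
  A: rows 5-6 cols 7-9 -> outside (row miss)
  B: rows 7-8 cols 6-10 -> covers
  C: rows 6-7 cols 7-8 -> outside (col miss)
Count covering = 1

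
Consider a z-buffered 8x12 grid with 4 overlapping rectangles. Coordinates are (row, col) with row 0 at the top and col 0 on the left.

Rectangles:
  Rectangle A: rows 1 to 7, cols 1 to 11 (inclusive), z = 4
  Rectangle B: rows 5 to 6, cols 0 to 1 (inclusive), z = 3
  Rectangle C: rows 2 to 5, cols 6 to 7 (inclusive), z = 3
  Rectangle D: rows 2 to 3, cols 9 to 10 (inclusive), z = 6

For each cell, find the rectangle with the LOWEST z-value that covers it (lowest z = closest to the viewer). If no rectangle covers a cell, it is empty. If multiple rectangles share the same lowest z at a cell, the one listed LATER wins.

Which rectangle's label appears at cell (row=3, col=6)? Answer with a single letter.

Answer: C

Derivation:
Check cell (3,6):
  A: rows 1-7 cols 1-11 z=4 -> covers; best now A (z=4)
  B: rows 5-6 cols 0-1 -> outside (row miss)
  C: rows 2-5 cols 6-7 z=3 -> covers; best now C (z=3)
  D: rows 2-3 cols 9-10 -> outside (col miss)
Winner: C at z=3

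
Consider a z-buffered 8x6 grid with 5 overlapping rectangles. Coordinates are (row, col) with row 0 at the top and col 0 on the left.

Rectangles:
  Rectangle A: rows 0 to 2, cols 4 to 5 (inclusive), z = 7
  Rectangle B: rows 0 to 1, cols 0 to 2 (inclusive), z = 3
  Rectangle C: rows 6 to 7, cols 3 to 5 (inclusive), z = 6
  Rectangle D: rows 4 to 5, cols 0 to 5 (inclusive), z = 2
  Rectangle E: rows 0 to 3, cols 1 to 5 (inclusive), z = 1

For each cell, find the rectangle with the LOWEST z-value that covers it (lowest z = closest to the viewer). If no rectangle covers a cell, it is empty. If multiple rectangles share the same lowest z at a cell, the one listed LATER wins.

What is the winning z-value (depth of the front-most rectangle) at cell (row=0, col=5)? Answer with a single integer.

Check cell (0,5):
  A: rows 0-2 cols 4-5 z=7 -> covers; best now A (z=7)
  B: rows 0-1 cols 0-2 -> outside (col miss)
  C: rows 6-7 cols 3-5 -> outside (row miss)
  D: rows 4-5 cols 0-5 -> outside (row miss)
  E: rows 0-3 cols 1-5 z=1 -> covers; best now E (z=1)
Winner: E at z=1

Answer: 1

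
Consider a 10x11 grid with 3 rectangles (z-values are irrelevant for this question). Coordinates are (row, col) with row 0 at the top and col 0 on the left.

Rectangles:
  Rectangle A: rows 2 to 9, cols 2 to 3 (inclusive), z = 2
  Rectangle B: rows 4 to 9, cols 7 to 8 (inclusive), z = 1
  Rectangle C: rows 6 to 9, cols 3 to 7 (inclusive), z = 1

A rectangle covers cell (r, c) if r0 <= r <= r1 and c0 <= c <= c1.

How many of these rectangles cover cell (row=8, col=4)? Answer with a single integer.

Check cell (8,4):
  A: rows 2-9 cols 2-3 -> outside (col miss)
  B: rows 4-9 cols 7-8 -> outside (col miss)
  C: rows 6-9 cols 3-7 -> covers
Count covering = 1

Answer: 1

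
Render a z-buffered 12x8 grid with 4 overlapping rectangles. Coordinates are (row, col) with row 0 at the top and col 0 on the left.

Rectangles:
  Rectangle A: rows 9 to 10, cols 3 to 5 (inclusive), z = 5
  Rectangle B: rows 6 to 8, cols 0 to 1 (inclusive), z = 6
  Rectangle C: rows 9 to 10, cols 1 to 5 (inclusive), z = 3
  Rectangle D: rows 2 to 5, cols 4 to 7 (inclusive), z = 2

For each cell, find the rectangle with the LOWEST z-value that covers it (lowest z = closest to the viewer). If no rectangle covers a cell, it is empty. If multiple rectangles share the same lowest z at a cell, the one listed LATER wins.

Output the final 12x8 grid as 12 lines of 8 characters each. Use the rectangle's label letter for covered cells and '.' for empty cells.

........
........
....DDDD
....DDDD
....DDDD
....DDDD
BB......
BB......
BB......
.CCCCC..
.CCCCC..
........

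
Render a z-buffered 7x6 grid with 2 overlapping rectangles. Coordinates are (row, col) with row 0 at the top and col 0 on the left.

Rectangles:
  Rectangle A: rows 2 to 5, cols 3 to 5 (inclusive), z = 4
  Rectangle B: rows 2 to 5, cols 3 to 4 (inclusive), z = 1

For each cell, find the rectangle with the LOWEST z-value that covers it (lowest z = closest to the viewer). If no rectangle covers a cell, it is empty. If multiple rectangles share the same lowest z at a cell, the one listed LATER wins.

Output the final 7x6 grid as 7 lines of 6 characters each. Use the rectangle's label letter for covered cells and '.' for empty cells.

......
......
...BBA
...BBA
...BBA
...BBA
......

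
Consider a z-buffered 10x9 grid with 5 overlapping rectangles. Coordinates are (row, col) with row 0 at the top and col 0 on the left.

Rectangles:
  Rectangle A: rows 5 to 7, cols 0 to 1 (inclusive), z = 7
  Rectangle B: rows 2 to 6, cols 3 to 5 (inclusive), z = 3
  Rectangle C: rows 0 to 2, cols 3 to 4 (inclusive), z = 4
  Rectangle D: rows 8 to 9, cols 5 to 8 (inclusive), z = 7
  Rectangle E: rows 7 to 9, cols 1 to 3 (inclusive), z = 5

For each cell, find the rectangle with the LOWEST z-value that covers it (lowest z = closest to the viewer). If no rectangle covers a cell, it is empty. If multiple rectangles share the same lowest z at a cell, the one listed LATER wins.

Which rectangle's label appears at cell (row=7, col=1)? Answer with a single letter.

Check cell (7,1):
  A: rows 5-7 cols 0-1 z=7 -> covers; best now A (z=7)
  B: rows 2-6 cols 3-5 -> outside (row miss)
  C: rows 0-2 cols 3-4 -> outside (row miss)
  D: rows 8-9 cols 5-8 -> outside (row miss)
  E: rows 7-9 cols 1-3 z=5 -> covers; best now E (z=5)
Winner: E at z=5

Answer: E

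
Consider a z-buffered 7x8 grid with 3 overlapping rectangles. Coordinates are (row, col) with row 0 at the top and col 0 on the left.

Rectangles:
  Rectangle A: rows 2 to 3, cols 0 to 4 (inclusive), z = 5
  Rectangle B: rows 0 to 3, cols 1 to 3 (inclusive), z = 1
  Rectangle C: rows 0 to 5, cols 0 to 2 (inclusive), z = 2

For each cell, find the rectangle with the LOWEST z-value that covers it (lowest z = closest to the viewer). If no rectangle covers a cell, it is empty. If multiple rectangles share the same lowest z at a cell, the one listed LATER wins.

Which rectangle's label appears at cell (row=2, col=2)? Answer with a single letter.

Answer: B

Derivation:
Check cell (2,2):
  A: rows 2-3 cols 0-4 z=5 -> covers; best now A (z=5)
  B: rows 0-3 cols 1-3 z=1 -> covers; best now B (z=1)
  C: rows 0-5 cols 0-2 z=2 -> covers; best now B (z=1)
Winner: B at z=1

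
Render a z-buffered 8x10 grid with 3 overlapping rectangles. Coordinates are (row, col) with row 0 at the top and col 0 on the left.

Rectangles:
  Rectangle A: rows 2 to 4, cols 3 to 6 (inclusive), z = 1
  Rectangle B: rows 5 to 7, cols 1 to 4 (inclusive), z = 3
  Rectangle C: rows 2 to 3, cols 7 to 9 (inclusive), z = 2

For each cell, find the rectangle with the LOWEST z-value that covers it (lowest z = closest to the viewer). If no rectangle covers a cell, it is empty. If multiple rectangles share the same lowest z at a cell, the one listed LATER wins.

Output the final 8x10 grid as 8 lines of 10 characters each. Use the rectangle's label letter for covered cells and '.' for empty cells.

..........
..........
...AAAACCC
...AAAACCC
...AAAA...
.BBBB.....
.BBBB.....
.BBBB.....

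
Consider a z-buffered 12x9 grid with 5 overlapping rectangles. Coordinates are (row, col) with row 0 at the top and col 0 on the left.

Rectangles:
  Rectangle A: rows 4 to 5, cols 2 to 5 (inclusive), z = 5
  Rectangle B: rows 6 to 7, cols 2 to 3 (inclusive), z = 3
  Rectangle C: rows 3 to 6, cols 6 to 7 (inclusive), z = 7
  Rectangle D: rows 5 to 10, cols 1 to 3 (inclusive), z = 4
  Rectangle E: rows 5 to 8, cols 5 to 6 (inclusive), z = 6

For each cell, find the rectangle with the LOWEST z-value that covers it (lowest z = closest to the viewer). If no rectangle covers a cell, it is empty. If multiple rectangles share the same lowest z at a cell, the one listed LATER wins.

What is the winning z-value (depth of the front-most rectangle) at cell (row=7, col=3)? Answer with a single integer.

Answer: 3

Derivation:
Check cell (7,3):
  A: rows 4-5 cols 2-5 -> outside (row miss)
  B: rows 6-7 cols 2-3 z=3 -> covers; best now B (z=3)
  C: rows 3-6 cols 6-7 -> outside (row miss)
  D: rows 5-10 cols 1-3 z=4 -> covers; best now B (z=3)
  E: rows 5-8 cols 5-6 -> outside (col miss)
Winner: B at z=3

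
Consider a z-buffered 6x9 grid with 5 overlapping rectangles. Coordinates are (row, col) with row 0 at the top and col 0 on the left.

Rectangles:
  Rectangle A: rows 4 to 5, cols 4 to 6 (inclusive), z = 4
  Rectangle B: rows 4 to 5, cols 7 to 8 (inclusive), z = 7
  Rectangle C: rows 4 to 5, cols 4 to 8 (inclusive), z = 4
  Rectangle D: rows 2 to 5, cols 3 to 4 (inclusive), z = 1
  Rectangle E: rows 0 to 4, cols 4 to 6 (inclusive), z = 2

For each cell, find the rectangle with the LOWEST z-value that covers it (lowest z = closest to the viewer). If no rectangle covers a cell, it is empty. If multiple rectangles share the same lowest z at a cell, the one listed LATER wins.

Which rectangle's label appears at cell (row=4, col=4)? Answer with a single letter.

Answer: D

Derivation:
Check cell (4,4):
  A: rows 4-5 cols 4-6 z=4 -> covers; best now A (z=4)
  B: rows 4-5 cols 7-8 -> outside (col miss)
  C: rows 4-5 cols 4-8 z=4 -> covers; best now C (z=4)
  D: rows 2-5 cols 3-4 z=1 -> covers; best now D (z=1)
  E: rows 0-4 cols 4-6 z=2 -> covers; best now D (z=1)
Winner: D at z=1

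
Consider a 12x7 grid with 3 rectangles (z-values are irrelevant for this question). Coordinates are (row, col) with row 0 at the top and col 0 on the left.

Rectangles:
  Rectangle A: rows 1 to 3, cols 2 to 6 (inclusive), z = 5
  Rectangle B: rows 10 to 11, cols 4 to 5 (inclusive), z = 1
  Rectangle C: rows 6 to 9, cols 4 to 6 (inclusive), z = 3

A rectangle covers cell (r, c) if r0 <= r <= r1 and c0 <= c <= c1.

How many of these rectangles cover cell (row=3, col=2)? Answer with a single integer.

Answer: 1

Derivation:
Check cell (3,2):
  A: rows 1-3 cols 2-6 -> covers
  B: rows 10-11 cols 4-5 -> outside (row miss)
  C: rows 6-9 cols 4-6 -> outside (row miss)
Count covering = 1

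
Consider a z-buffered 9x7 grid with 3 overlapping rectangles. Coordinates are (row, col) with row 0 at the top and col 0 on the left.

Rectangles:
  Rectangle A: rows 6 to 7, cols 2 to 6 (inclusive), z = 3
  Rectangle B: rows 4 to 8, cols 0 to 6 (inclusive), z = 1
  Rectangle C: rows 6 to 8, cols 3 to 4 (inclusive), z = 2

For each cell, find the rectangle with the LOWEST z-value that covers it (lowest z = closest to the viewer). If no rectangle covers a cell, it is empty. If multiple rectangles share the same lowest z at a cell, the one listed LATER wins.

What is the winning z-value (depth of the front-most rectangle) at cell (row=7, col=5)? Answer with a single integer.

Answer: 1

Derivation:
Check cell (7,5):
  A: rows 6-7 cols 2-6 z=3 -> covers; best now A (z=3)
  B: rows 4-8 cols 0-6 z=1 -> covers; best now B (z=1)
  C: rows 6-8 cols 3-4 -> outside (col miss)
Winner: B at z=1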